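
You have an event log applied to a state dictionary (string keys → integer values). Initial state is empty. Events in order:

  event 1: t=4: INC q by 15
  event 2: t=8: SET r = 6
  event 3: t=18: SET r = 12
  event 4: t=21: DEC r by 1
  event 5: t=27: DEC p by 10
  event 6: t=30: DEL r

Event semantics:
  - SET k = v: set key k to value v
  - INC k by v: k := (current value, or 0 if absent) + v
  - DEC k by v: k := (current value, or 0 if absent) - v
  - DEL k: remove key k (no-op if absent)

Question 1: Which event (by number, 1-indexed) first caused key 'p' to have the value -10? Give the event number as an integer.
Answer: 5

Derivation:
Looking for first event where p becomes -10:
  event 5: p (absent) -> -10  <-- first match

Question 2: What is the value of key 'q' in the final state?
Track key 'q' through all 6 events:
  event 1 (t=4: INC q by 15): q (absent) -> 15
  event 2 (t=8: SET r = 6): q unchanged
  event 3 (t=18: SET r = 12): q unchanged
  event 4 (t=21: DEC r by 1): q unchanged
  event 5 (t=27: DEC p by 10): q unchanged
  event 6 (t=30: DEL r): q unchanged
Final: q = 15

Answer: 15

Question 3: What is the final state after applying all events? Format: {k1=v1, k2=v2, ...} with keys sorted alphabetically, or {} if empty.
Answer: {p=-10, q=15}

Derivation:
  after event 1 (t=4: INC q by 15): {q=15}
  after event 2 (t=8: SET r = 6): {q=15, r=6}
  after event 3 (t=18: SET r = 12): {q=15, r=12}
  after event 4 (t=21: DEC r by 1): {q=15, r=11}
  after event 5 (t=27: DEC p by 10): {p=-10, q=15, r=11}
  after event 6 (t=30: DEL r): {p=-10, q=15}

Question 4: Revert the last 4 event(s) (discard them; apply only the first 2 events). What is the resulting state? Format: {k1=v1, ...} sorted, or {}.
Answer: {q=15, r=6}

Derivation:
Keep first 2 events (discard last 4):
  after event 1 (t=4: INC q by 15): {q=15}
  after event 2 (t=8: SET r = 6): {q=15, r=6}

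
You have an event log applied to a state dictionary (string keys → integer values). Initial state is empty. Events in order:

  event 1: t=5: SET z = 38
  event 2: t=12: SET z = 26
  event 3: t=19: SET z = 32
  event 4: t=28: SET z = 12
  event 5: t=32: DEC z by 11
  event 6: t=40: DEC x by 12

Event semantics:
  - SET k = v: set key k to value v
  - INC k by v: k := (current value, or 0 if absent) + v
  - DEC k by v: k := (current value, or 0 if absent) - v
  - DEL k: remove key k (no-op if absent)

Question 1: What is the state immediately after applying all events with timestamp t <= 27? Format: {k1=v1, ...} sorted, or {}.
Apply events with t <= 27 (3 events):
  after event 1 (t=5: SET z = 38): {z=38}
  after event 2 (t=12: SET z = 26): {z=26}
  after event 3 (t=19: SET z = 32): {z=32}

Answer: {z=32}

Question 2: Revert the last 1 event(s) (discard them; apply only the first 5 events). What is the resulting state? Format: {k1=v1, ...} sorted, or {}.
Keep first 5 events (discard last 1):
  after event 1 (t=5: SET z = 38): {z=38}
  after event 2 (t=12: SET z = 26): {z=26}
  after event 3 (t=19: SET z = 32): {z=32}
  after event 4 (t=28: SET z = 12): {z=12}
  after event 5 (t=32: DEC z by 11): {z=1}

Answer: {z=1}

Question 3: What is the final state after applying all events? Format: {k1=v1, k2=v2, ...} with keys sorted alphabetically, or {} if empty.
Answer: {x=-12, z=1}

Derivation:
  after event 1 (t=5: SET z = 38): {z=38}
  after event 2 (t=12: SET z = 26): {z=26}
  after event 3 (t=19: SET z = 32): {z=32}
  after event 4 (t=28: SET z = 12): {z=12}
  after event 5 (t=32: DEC z by 11): {z=1}
  after event 6 (t=40: DEC x by 12): {x=-12, z=1}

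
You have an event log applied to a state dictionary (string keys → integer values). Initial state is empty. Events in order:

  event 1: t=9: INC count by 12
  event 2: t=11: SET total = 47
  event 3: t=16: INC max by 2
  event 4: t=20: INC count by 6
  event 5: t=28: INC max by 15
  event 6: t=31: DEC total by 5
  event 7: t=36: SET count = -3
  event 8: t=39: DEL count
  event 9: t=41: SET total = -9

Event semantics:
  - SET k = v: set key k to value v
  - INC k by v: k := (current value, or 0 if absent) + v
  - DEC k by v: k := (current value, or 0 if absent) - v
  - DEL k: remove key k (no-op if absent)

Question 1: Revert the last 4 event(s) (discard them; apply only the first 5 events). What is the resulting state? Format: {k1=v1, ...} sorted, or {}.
Keep first 5 events (discard last 4):
  after event 1 (t=9: INC count by 12): {count=12}
  after event 2 (t=11: SET total = 47): {count=12, total=47}
  after event 3 (t=16: INC max by 2): {count=12, max=2, total=47}
  after event 4 (t=20: INC count by 6): {count=18, max=2, total=47}
  after event 5 (t=28: INC max by 15): {count=18, max=17, total=47}

Answer: {count=18, max=17, total=47}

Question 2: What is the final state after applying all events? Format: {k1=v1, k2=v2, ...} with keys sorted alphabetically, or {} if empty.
Answer: {max=17, total=-9}

Derivation:
  after event 1 (t=9: INC count by 12): {count=12}
  after event 2 (t=11: SET total = 47): {count=12, total=47}
  after event 3 (t=16: INC max by 2): {count=12, max=2, total=47}
  after event 4 (t=20: INC count by 6): {count=18, max=2, total=47}
  after event 5 (t=28: INC max by 15): {count=18, max=17, total=47}
  after event 6 (t=31: DEC total by 5): {count=18, max=17, total=42}
  after event 7 (t=36: SET count = -3): {count=-3, max=17, total=42}
  after event 8 (t=39: DEL count): {max=17, total=42}
  after event 9 (t=41: SET total = -9): {max=17, total=-9}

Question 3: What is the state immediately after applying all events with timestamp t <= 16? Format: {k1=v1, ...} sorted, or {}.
Apply events with t <= 16 (3 events):
  after event 1 (t=9: INC count by 12): {count=12}
  after event 2 (t=11: SET total = 47): {count=12, total=47}
  after event 3 (t=16: INC max by 2): {count=12, max=2, total=47}

Answer: {count=12, max=2, total=47}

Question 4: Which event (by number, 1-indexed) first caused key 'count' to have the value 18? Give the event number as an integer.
Looking for first event where count becomes 18:
  event 1: count = 12
  event 2: count = 12
  event 3: count = 12
  event 4: count 12 -> 18  <-- first match

Answer: 4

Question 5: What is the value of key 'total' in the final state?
Answer: -9

Derivation:
Track key 'total' through all 9 events:
  event 1 (t=9: INC count by 12): total unchanged
  event 2 (t=11: SET total = 47): total (absent) -> 47
  event 3 (t=16: INC max by 2): total unchanged
  event 4 (t=20: INC count by 6): total unchanged
  event 5 (t=28: INC max by 15): total unchanged
  event 6 (t=31: DEC total by 5): total 47 -> 42
  event 7 (t=36: SET count = -3): total unchanged
  event 8 (t=39: DEL count): total unchanged
  event 9 (t=41: SET total = -9): total 42 -> -9
Final: total = -9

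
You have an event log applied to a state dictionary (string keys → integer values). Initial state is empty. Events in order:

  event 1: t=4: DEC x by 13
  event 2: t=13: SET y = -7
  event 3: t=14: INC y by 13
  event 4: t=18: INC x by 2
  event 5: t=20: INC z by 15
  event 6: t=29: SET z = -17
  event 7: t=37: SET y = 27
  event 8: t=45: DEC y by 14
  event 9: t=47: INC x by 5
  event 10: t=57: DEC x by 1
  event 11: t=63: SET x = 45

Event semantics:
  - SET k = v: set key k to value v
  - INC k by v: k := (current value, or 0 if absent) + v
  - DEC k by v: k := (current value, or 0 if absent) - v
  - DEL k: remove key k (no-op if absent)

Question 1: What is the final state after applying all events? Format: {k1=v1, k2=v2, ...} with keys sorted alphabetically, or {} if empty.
Answer: {x=45, y=13, z=-17}

Derivation:
  after event 1 (t=4: DEC x by 13): {x=-13}
  after event 2 (t=13: SET y = -7): {x=-13, y=-7}
  after event 3 (t=14: INC y by 13): {x=-13, y=6}
  after event 4 (t=18: INC x by 2): {x=-11, y=6}
  after event 5 (t=20: INC z by 15): {x=-11, y=6, z=15}
  after event 6 (t=29: SET z = -17): {x=-11, y=6, z=-17}
  after event 7 (t=37: SET y = 27): {x=-11, y=27, z=-17}
  after event 8 (t=45: DEC y by 14): {x=-11, y=13, z=-17}
  after event 9 (t=47: INC x by 5): {x=-6, y=13, z=-17}
  after event 10 (t=57: DEC x by 1): {x=-7, y=13, z=-17}
  after event 11 (t=63: SET x = 45): {x=45, y=13, z=-17}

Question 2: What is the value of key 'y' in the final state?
Answer: 13

Derivation:
Track key 'y' through all 11 events:
  event 1 (t=4: DEC x by 13): y unchanged
  event 2 (t=13: SET y = -7): y (absent) -> -7
  event 3 (t=14: INC y by 13): y -7 -> 6
  event 4 (t=18: INC x by 2): y unchanged
  event 5 (t=20: INC z by 15): y unchanged
  event 6 (t=29: SET z = -17): y unchanged
  event 7 (t=37: SET y = 27): y 6 -> 27
  event 8 (t=45: DEC y by 14): y 27 -> 13
  event 9 (t=47: INC x by 5): y unchanged
  event 10 (t=57: DEC x by 1): y unchanged
  event 11 (t=63: SET x = 45): y unchanged
Final: y = 13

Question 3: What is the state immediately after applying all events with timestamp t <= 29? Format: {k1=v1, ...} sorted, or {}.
Answer: {x=-11, y=6, z=-17}

Derivation:
Apply events with t <= 29 (6 events):
  after event 1 (t=4: DEC x by 13): {x=-13}
  after event 2 (t=13: SET y = -7): {x=-13, y=-7}
  after event 3 (t=14: INC y by 13): {x=-13, y=6}
  after event 4 (t=18: INC x by 2): {x=-11, y=6}
  after event 5 (t=20: INC z by 15): {x=-11, y=6, z=15}
  after event 6 (t=29: SET z = -17): {x=-11, y=6, z=-17}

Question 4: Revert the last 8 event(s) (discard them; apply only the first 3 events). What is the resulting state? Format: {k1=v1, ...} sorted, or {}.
Keep first 3 events (discard last 8):
  after event 1 (t=4: DEC x by 13): {x=-13}
  after event 2 (t=13: SET y = -7): {x=-13, y=-7}
  after event 3 (t=14: INC y by 13): {x=-13, y=6}

Answer: {x=-13, y=6}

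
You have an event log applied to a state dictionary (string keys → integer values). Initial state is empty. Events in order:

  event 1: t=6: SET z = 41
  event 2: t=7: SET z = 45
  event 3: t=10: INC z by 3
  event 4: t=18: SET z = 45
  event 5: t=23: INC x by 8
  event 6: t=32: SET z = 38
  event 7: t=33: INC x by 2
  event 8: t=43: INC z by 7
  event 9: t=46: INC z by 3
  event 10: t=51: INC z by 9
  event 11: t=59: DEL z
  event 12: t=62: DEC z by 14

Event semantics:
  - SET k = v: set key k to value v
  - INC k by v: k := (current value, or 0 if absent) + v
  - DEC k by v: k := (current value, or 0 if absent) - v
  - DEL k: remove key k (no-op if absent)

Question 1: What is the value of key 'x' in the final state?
Track key 'x' through all 12 events:
  event 1 (t=6: SET z = 41): x unchanged
  event 2 (t=7: SET z = 45): x unchanged
  event 3 (t=10: INC z by 3): x unchanged
  event 4 (t=18: SET z = 45): x unchanged
  event 5 (t=23: INC x by 8): x (absent) -> 8
  event 6 (t=32: SET z = 38): x unchanged
  event 7 (t=33: INC x by 2): x 8 -> 10
  event 8 (t=43: INC z by 7): x unchanged
  event 9 (t=46: INC z by 3): x unchanged
  event 10 (t=51: INC z by 9): x unchanged
  event 11 (t=59: DEL z): x unchanged
  event 12 (t=62: DEC z by 14): x unchanged
Final: x = 10

Answer: 10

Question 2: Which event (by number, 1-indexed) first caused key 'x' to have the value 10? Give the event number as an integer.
Looking for first event where x becomes 10:
  event 5: x = 8
  event 6: x = 8
  event 7: x 8 -> 10  <-- first match

Answer: 7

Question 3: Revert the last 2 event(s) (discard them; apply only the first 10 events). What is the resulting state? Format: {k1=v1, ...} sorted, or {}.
Keep first 10 events (discard last 2):
  after event 1 (t=6: SET z = 41): {z=41}
  after event 2 (t=7: SET z = 45): {z=45}
  after event 3 (t=10: INC z by 3): {z=48}
  after event 4 (t=18: SET z = 45): {z=45}
  after event 5 (t=23: INC x by 8): {x=8, z=45}
  after event 6 (t=32: SET z = 38): {x=8, z=38}
  after event 7 (t=33: INC x by 2): {x=10, z=38}
  after event 8 (t=43: INC z by 7): {x=10, z=45}
  after event 9 (t=46: INC z by 3): {x=10, z=48}
  after event 10 (t=51: INC z by 9): {x=10, z=57}

Answer: {x=10, z=57}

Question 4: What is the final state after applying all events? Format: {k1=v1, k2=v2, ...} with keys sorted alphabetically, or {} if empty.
Answer: {x=10, z=-14}

Derivation:
  after event 1 (t=6: SET z = 41): {z=41}
  after event 2 (t=7: SET z = 45): {z=45}
  after event 3 (t=10: INC z by 3): {z=48}
  after event 4 (t=18: SET z = 45): {z=45}
  after event 5 (t=23: INC x by 8): {x=8, z=45}
  after event 6 (t=32: SET z = 38): {x=8, z=38}
  after event 7 (t=33: INC x by 2): {x=10, z=38}
  after event 8 (t=43: INC z by 7): {x=10, z=45}
  after event 9 (t=46: INC z by 3): {x=10, z=48}
  after event 10 (t=51: INC z by 9): {x=10, z=57}
  after event 11 (t=59: DEL z): {x=10}
  after event 12 (t=62: DEC z by 14): {x=10, z=-14}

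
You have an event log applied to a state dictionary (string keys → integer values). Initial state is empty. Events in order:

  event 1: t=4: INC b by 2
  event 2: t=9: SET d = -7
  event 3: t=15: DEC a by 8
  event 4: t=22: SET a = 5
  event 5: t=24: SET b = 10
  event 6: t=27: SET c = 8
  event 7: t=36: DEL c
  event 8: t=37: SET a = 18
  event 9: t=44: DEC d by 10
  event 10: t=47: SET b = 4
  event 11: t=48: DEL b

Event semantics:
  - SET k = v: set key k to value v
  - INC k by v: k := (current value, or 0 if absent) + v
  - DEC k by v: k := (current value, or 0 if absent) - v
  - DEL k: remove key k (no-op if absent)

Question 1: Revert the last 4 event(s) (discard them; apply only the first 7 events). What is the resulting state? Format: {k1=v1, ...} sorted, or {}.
Keep first 7 events (discard last 4):
  after event 1 (t=4: INC b by 2): {b=2}
  after event 2 (t=9: SET d = -7): {b=2, d=-7}
  after event 3 (t=15: DEC a by 8): {a=-8, b=2, d=-7}
  after event 4 (t=22: SET a = 5): {a=5, b=2, d=-7}
  after event 5 (t=24: SET b = 10): {a=5, b=10, d=-7}
  after event 6 (t=27: SET c = 8): {a=5, b=10, c=8, d=-7}
  after event 7 (t=36: DEL c): {a=5, b=10, d=-7}

Answer: {a=5, b=10, d=-7}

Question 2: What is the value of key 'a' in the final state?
Answer: 18

Derivation:
Track key 'a' through all 11 events:
  event 1 (t=4: INC b by 2): a unchanged
  event 2 (t=9: SET d = -7): a unchanged
  event 3 (t=15: DEC a by 8): a (absent) -> -8
  event 4 (t=22: SET a = 5): a -8 -> 5
  event 5 (t=24: SET b = 10): a unchanged
  event 6 (t=27: SET c = 8): a unchanged
  event 7 (t=36: DEL c): a unchanged
  event 8 (t=37: SET a = 18): a 5 -> 18
  event 9 (t=44: DEC d by 10): a unchanged
  event 10 (t=47: SET b = 4): a unchanged
  event 11 (t=48: DEL b): a unchanged
Final: a = 18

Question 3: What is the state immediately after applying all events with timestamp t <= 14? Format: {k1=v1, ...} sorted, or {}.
Answer: {b=2, d=-7}

Derivation:
Apply events with t <= 14 (2 events):
  after event 1 (t=4: INC b by 2): {b=2}
  after event 2 (t=9: SET d = -7): {b=2, d=-7}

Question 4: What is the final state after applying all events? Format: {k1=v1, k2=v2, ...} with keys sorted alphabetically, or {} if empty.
Answer: {a=18, d=-17}

Derivation:
  after event 1 (t=4: INC b by 2): {b=2}
  after event 2 (t=9: SET d = -7): {b=2, d=-7}
  after event 3 (t=15: DEC a by 8): {a=-8, b=2, d=-7}
  after event 4 (t=22: SET a = 5): {a=5, b=2, d=-7}
  after event 5 (t=24: SET b = 10): {a=5, b=10, d=-7}
  after event 6 (t=27: SET c = 8): {a=5, b=10, c=8, d=-7}
  after event 7 (t=36: DEL c): {a=5, b=10, d=-7}
  after event 8 (t=37: SET a = 18): {a=18, b=10, d=-7}
  after event 9 (t=44: DEC d by 10): {a=18, b=10, d=-17}
  after event 10 (t=47: SET b = 4): {a=18, b=4, d=-17}
  after event 11 (t=48: DEL b): {a=18, d=-17}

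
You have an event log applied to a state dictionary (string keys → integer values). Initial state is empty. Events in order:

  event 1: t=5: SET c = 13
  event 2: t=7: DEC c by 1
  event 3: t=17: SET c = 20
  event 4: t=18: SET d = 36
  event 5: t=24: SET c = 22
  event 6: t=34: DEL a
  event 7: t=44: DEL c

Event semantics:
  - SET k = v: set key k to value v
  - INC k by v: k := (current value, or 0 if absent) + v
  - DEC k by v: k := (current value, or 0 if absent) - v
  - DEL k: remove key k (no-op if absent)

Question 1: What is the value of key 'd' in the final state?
Track key 'd' through all 7 events:
  event 1 (t=5: SET c = 13): d unchanged
  event 2 (t=7: DEC c by 1): d unchanged
  event 3 (t=17: SET c = 20): d unchanged
  event 4 (t=18: SET d = 36): d (absent) -> 36
  event 5 (t=24: SET c = 22): d unchanged
  event 6 (t=34: DEL a): d unchanged
  event 7 (t=44: DEL c): d unchanged
Final: d = 36

Answer: 36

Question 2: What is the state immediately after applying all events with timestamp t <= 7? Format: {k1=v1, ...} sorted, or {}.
Answer: {c=12}

Derivation:
Apply events with t <= 7 (2 events):
  after event 1 (t=5: SET c = 13): {c=13}
  after event 2 (t=7: DEC c by 1): {c=12}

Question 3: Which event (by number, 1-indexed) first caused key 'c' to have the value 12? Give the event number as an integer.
Looking for first event where c becomes 12:
  event 1: c = 13
  event 2: c 13 -> 12  <-- first match

Answer: 2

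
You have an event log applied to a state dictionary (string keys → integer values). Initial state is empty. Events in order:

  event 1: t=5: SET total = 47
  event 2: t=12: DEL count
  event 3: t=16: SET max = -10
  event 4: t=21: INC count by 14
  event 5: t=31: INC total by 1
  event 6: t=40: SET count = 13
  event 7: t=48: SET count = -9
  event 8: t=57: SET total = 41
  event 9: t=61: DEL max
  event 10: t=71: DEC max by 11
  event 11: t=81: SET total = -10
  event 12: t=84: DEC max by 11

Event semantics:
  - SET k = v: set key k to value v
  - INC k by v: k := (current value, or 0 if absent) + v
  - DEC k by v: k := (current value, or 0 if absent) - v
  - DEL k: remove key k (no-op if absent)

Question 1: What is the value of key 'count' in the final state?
Answer: -9

Derivation:
Track key 'count' through all 12 events:
  event 1 (t=5: SET total = 47): count unchanged
  event 2 (t=12: DEL count): count (absent) -> (absent)
  event 3 (t=16: SET max = -10): count unchanged
  event 4 (t=21: INC count by 14): count (absent) -> 14
  event 5 (t=31: INC total by 1): count unchanged
  event 6 (t=40: SET count = 13): count 14 -> 13
  event 7 (t=48: SET count = -9): count 13 -> -9
  event 8 (t=57: SET total = 41): count unchanged
  event 9 (t=61: DEL max): count unchanged
  event 10 (t=71: DEC max by 11): count unchanged
  event 11 (t=81: SET total = -10): count unchanged
  event 12 (t=84: DEC max by 11): count unchanged
Final: count = -9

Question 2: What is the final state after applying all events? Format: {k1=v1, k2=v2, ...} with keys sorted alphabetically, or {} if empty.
  after event 1 (t=5: SET total = 47): {total=47}
  after event 2 (t=12: DEL count): {total=47}
  after event 3 (t=16: SET max = -10): {max=-10, total=47}
  after event 4 (t=21: INC count by 14): {count=14, max=-10, total=47}
  after event 5 (t=31: INC total by 1): {count=14, max=-10, total=48}
  after event 6 (t=40: SET count = 13): {count=13, max=-10, total=48}
  after event 7 (t=48: SET count = -9): {count=-9, max=-10, total=48}
  after event 8 (t=57: SET total = 41): {count=-9, max=-10, total=41}
  after event 9 (t=61: DEL max): {count=-9, total=41}
  after event 10 (t=71: DEC max by 11): {count=-9, max=-11, total=41}
  after event 11 (t=81: SET total = -10): {count=-9, max=-11, total=-10}
  after event 12 (t=84: DEC max by 11): {count=-9, max=-22, total=-10}

Answer: {count=-9, max=-22, total=-10}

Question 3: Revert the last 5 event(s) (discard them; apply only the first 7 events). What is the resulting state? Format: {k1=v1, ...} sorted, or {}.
Keep first 7 events (discard last 5):
  after event 1 (t=5: SET total = 47): {total=47}
  after event 2 (t=12: DEL count): {total=47}
  after event 3 (t=16: SET max = -10): {max=-10, total=47}
  after event 4 (t=21: INC count by 14): {count=14, max=-10, total=47}
  after event 5 (t=31: INC total by 1): {count=14, max=-10, total=48}
  after event 6 (t=40: SET count = 13): {count=13, max=-10, total=48}
  after event 7 (t=48: SET count = -9): {count=-9, max=-10, total=48}

Answer: {count=-9, max=-10, total=48}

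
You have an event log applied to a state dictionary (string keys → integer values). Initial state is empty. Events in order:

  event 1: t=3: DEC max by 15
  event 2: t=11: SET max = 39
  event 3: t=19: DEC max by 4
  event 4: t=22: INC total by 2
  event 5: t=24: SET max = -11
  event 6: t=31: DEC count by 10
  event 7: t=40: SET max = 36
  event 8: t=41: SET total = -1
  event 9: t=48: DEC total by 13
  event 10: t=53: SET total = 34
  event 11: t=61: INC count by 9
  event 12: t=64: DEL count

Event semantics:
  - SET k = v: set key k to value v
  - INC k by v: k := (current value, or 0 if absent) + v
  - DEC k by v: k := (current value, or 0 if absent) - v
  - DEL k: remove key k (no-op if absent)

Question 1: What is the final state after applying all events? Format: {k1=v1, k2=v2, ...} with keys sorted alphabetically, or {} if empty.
Answer: {max=36, total=34}

Derivation:
  after event 1 (t=3: DEC max by 15): {max=-15}
  after event 2 (t=11: SET max = 39): {max=39}
  after event 3 (t=19: DEC max by 4): {max=35}
  after event 4 (t=22: INC total by 2): {max=35, total=2}
  after event 5 (t=24: SET max = -11): {max=-11, total=2}
  after event 6 (t=31: DEC count by 10): {count=-10, max=-11, total=2}
  after event 7 (t=40: SET max = 36): {count=-10, max=36, total=2}
  after event 8 (t=41: SET total = -1): {count=-10, max=36, total=-1}
  after event 9 (t=48: DEC total by 13): {count=-10, max=36, total=-14}
  after event 10 (t=53: SET total = 34): {count=-10, max=36, total=34}
  after event 11 (t=61: INC count by 9): {count=-1, max=36, total=34}
  after event 12 (t=64: DEL count): {max=36, total=34}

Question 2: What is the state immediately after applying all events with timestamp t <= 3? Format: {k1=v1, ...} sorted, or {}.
Answer: {max=-15}

Derivation:
Apply events with t <= 3 (1 events):
  after event 1 (t=3: DEC max by 15): {max=-15}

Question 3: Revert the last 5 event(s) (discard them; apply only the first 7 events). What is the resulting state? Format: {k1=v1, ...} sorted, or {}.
Answer: {count=-10, max=36, total=2}

Derivation:
Keep first 7 events (discard last 5):
  after event 1 (t=3: DEC max by 15): {max=-15}
  after event 2 (t=11: SET max = 39): {max=39}
  after event 3 (t=19: DEC max by 4): {max=35}
  after event 4 (t=22: INC total by 2): {max=35, total=2}
  after event 5 (t=24: SET max = -11): {max=-11, total=2}
  after event 6 (t=31: DEC count by 10): {count=-10, max=-11, total=2}
  after event 7 (t=40: SET max = 36): {count=-10, max=36, total=2}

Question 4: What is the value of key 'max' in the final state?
Answer: 36

Derivation:
Track key 'max' through all 12 events:
  event 1 (t=3: DEC max by 15): max (absent) -> -15
  event 2 (t=11: SET max = 39): max -15 -> 39
  event 3 (t=19: DEC max by 4): max 39 -> 35
  event 4 (t=22: INC total by 2): max unchanged
  event 5 (t=24: SET max = -11): max 35 -> -11
  event 6 (t=31: DEC count by 10): max unchanged
  event 7 (t=40: SET max = 36): max -11 -> 36
  event 8 (t=41: SET total = -1): max unchanged
  event 9 (t=48: DEC total by 13): max unchanged
  event 10 (t=53: SET total = 34): max unchanged
  event 11 (t=61: INC count by 9): max unchanged
  event 12 (t=64: DEL count): max unchanged
Final: max = 36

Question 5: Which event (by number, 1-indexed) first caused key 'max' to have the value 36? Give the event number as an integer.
Looking for first event where max becomes 36:
  event 1: max = -15
  event 2: max = 39
  event 3: max = 35
  event 4: max = 35
  event 5: max = -11
  event 6: max = -11
  event 7: max -11 -> 36  <-- first match

Answer: 7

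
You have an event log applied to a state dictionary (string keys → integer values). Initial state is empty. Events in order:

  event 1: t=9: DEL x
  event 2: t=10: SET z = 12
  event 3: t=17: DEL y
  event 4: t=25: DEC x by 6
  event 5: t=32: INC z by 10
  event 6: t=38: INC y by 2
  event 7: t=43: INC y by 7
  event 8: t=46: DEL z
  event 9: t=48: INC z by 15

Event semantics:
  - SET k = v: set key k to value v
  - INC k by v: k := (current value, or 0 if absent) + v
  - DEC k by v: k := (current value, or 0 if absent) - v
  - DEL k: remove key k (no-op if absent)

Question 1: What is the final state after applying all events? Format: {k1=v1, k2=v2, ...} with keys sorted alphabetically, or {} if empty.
Answer: {x=-6, y=9, z=15}

Derivation:
  after event 1 (t=9: DEL x): {}
  after event 2 (t=10: SET z = 12): {z=12}
  after event 3 (t=17: DEL y): {z=12}
  after event 4 (t=25: DEC x by 6): {x=-6, z=12}
  after event 5 (t=32: INC z by 10): {x=-6, z=22}
  after event 6 (t=38: INC y by 2): {x=-6, y=2, z=22}
  after event 7 (t=43: INC y by 7): {x=-6, y=9, z=22}
  after event 8 (t=46: DEL z): {x=-6, y=9}
  after event 9 (t=48: INC z by 15): {x=-6, y=9, z=15}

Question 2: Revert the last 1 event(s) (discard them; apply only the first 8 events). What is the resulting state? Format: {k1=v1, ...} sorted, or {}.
Answer: {x=-6, y=9}

Derivation:
Keep first 8 events (discard last 1):
  after event 1 (t=9: DEL x): {}
  after event 2 (t=10: SET z = 12): {z=12}
  after event 3 (t=17: DEL y): {z=12}
  after event 4 (t=25: DEC x by 6): {x=-6, z=12}
  after event 5 (t=32: INC z by 10): {x=-6, z=22}
  after event 6 (t=38: INC y by 2): {x=-6, y=2, z=22}
  after event 7 (t=43: INC y by 7): {x=-6, y=9, z=22}
  after event 8 (t=46: DEL z): {x=-6, y=9}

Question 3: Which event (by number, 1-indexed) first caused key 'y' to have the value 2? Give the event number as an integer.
Looking for first event where y becomes 2:
  event 6: y (absent) -> 2  <-- first match

Answer: 6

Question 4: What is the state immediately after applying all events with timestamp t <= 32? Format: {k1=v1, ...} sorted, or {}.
Apply events with t <= 32 (5 events):
  after event 1 (t=9: DEL x): {}
  after event 2 (t=10: SET z = 12): {z=12}
  after event 3 (t=17: DEL y): {z=12}
  after event 4 (t=25: DEC x by 6): {x=-6, z=12}
  after event 5 (t=32: INC z by 10): {x=-6, z=22}

Answer: {x=-6, z=22}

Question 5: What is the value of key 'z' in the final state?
Answer: 15

Derivation:
Track key 'z' through all 9 events:
  event 1 (t=9: DEL x): z unchanged
  event 2 (t=10: SET z = 12): z (absent) -> 12
  event 3 (t=17: DEL y): z unchanged
  event 4 (t=25: DEC x by 6): z unchanged
  event 5 (t=32: INC z by 10): z 12 -> 22
  event 6 (t=38: INC y by 2): z unchanged
  event 7 (t=43: INC y by 7): z unchanged
  event 8 (t=46: DEL z): z 22 -> (absent)
  event 9 (t=48: INC z by 15): z (absent) -> 15
Final: z = 15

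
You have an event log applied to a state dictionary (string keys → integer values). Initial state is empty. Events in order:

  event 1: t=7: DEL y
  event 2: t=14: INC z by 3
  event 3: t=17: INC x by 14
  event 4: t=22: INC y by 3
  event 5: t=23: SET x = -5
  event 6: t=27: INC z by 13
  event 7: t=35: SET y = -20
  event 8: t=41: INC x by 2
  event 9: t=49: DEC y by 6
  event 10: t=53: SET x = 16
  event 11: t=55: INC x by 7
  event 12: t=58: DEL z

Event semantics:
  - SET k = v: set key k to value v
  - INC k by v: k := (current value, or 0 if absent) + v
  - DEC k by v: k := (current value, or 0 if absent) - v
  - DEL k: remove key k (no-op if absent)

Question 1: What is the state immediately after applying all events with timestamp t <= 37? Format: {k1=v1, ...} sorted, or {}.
Answer: {x=-5, y=-20, z=16}

Derivation:
Apply events with t <= 37 (7 events):
  after event 1 (t=7: DEL y): {}
  after event 2 (t=14: INC z by 3): {z=3}
  after event 3 (t=17: INC x by 14): {x=14, z=3}
  after event 4 (t=22: INC y by 3): {x=14, y=3, z=3}
  after event 5 (t=23: SET x = -5): {x=-5, y=3, z=3}
  after event 6 (t=27: INC z by 13): {x=-5, y=3, z=16}
  after event 7 (t=35: SET y = -20): {x=-5, y=-20, z=16}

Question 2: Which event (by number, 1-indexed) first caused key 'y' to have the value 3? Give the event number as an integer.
Answer: 4

Derivation:
Looking for first event where y becomes 3:
  event 4: y (absent) -> 3  <-- first match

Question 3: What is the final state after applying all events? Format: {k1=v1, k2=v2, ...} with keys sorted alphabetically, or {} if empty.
Answer: {x=23, y=-26}

Derivation:
  after event 1 (t=7: DEL y): {}
  after event 2 (t=14: INC z by 3): {z=3}
  after event 3 (t=17: INC x by 14): {x=14, z=3}
  after event 4 (t=22: INC y by 3): {x=14, y=3, z=3}
  after event 5 (t=23: SET x = -5): {x=-5, y=3, z=3}
  after event 6 (t=27: INC z by 13): {x=-5, y=3, z=16}
  after event 7 (t=35: SET y = -20): {x=-5, y=-20, z=16}
  after event 8 (t=41: INC x by 2): {x=-3, y=-20, z=16}
  after event 9 (t=49: DEC y by 6): {x=-3, y=-26, z=16}
  after event 10 (t=53: SET x = 16): {x=16, y=-26, z=16}
  after event 11 (t=55: INC x by 7): {x=23, y=-26, z=16}
  after event 12 (t=58: DEL z): {x=23, y=-26}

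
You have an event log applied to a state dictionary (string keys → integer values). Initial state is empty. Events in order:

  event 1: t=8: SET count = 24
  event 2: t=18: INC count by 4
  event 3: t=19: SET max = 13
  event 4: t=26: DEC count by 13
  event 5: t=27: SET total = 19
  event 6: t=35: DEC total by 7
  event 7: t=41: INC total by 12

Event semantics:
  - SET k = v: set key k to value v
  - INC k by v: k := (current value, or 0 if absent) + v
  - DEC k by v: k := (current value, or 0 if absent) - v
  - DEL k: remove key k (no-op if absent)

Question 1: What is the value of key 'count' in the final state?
Track key 'count' through all 7 events:
  event 1 (t=8: SET count = 24): count (absent) -> 24
  event 2 (t=18: INC count by 4): count 24 -> 28
  event 3 (t=19: SET max = 13): count unchanged
  event 4 (t=26: DEC count by 13): count 28 -> 15
  event 5 (t=27: SET total = 19): count unchanged
  event 6 (t=35: DEC total by 7): count unchanged
  event 7 (t=41: INC total by 12): count unchanged
Final: count = 15

Answer: 15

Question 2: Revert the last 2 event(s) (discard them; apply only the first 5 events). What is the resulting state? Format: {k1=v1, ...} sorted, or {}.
Answer: {count=15, max=13, total=19}

Derivation:
Keep first 5 events (discard last 2):
  after event 1 (t=8: SET count = 24): {count=24}
  after event 2 (t=18: INC count by 4): {count=28}
  after event 3 (t=19: SET max = 13): {count=28, max=13}
  after event 4 (t=26: DEC count by 13): {count=15, max=13}
  after event 5 (t=27: SET total = 19): {count=15, max=13, total=19}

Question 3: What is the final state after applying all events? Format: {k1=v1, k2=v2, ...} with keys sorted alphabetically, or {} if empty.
  after event 1 (t=8: SET count = 24): {count=24}
  after event 2 (t=18: INC count by 4): {count=28}
  after event 3 (t=19: SET max = 13): {count=28, max=13}
  after event 4 (t=26: DEC count by 13): {count=15, max=13}
  after event 5 (t=27: SET total = 19): {count=15, max=13, total=19}
  after event 6 (t=35: DEC total by 7): {count=15, max=13, total=12}
  after event 7 (t=41: INC total by 12): {count=15, max=13, total=24}

Answer: {count=15, max=13, total=24}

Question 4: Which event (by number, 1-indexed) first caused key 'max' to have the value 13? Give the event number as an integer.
Looking for first event where max becomes 13:
  event 3: max (absent) -> 13  <-- first match

Answer: 3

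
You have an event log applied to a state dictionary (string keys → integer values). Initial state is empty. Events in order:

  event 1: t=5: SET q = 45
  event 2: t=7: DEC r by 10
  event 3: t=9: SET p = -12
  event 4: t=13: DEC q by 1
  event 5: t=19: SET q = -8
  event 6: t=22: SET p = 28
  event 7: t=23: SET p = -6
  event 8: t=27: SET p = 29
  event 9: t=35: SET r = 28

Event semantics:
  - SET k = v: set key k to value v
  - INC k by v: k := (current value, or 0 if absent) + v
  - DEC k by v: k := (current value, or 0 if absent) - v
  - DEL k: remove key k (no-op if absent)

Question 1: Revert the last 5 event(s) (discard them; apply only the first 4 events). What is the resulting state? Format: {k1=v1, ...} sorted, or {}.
Keep first 4 events (discard last 5):
  after event 1 (t=5: SET q = 45): {q=45}
  after event 2 (t=7: DEC r by 10): {q=45, r=-10}
  after event 3 (t=9: SET p = -12): {p=-12, q=45, r=-10}
  after event 4 (t=13: DEC q by 1): {p=-12, q=44, r=-10}

Answer: {p=-12, q=44, r=-10}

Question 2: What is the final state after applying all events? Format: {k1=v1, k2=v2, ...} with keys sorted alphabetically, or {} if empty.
Answer: {p=29, q=-8, r=28}

Derivation:
  after event 1 (t=5: SET q = 45): {q=45}
  after event 2 (t=7: DEC r by 10): {q=45, r=-10}
  after event 3 (t=9: SET p = -12): {p=-12, q=45, r=-10}
  after event 4 (t=13: DEC q by 1): {p=-12, q=44, r=-10}
  after event 5 (t=19: SET q = -8): {p=-12, q=-8, r=-10}
  after event 6 (t=22: SET p = 28): {p=28, q=-8, r=-10}
  after event 7 (t=23: SET p = -6): {p=-6, q=-8, r=-10}
  after event 8 (t=27: SET p = 29): {p=29, q=-8, r=-10}
  after event 9 (t=35: SET r = 28): {p=29, q=-8, r=28}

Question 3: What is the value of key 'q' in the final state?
Answer: -8

Derivation:
Track key 'q' through all 9 events:
  event 1 (t=5: SET q = 45): q (absent) -> 45
  event 2 (t=7: DEC r by 10): q unchanged
  event 3 (t=9: SET p = -12): q unchanged
  event 4 (t=13: DEC q by 1): q 45 -> 44
  event 5 (t=19: SET q = -8): q 44 -> -8
  event 6 (t=22: SET p = 28): q unchanged
  event 7 (t=23: SET p = -6): q unchanged
  event 8 (t=27: SET p = 29): q unchanged
  event 9 (t=35: SET r = 28): q unchanged
Final: q = -8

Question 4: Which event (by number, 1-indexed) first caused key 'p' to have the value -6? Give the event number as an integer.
Looking for first event where p becomes -6:
  event 3: p = -12
  event 4: p = -12
  event 5: p = -12
  event 6: p = 28
  event 7: p 28 -> -6  <-- first match

Answer: 7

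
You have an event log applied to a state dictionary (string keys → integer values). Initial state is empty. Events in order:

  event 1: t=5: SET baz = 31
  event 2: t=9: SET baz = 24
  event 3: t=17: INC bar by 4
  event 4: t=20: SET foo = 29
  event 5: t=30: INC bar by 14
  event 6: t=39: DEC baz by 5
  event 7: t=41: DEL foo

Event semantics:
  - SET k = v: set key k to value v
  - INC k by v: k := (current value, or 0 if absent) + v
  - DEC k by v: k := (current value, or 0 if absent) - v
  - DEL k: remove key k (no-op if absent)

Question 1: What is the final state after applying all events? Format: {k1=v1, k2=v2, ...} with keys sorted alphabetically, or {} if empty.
  after event 1 (t=5: SET baz = 31): {baz=31}
  after event 2 (t=9: SET baz = 24): {baz=24}
  after event 3 (t=17: INC bar by 4): {bar=4, baz=24}
  after event 4 (t=20: SET foo = 29): {bar=4, baz=24, foo=29}
  after event 5 (t=30: INC bar by 14): {bar=18, baz=24, foo=29}
  after event 6 (t=39: DEC baz by 5): {bar=18, baz=19, foo=29}
  after event 7 (t=41: DEL foo): {bar=18, baz=19}

Answer: {bar=18, baz=19}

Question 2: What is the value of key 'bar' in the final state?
Track key 'bar' through all 7 events:
  event 1 (t=5: SET baz = 31): bar unchanged
  event 2 (t=9: SET baz = 24): bar unchanged
  event 3 (t=17: INC bar by 4): bar (absent) -> 4
  event 4 (t=20: SET foo = 29): bar unchanged
  event 5 (t=30: INC bar by 14): bar 4 -> 18
  event 6 (t=39: DEC baz by 5): bar unchanged
  event 7 (t=41: DEL foo): bar unchanged
Final: bar = 18

Answer: 18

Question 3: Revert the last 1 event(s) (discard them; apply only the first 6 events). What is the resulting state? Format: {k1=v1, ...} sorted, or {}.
Keep first 6 events (discard last 1):
  after event 1 (t=5: SET baz = 31): {baz=31}
  after event 2 (t=9: SET baz = 24): {baz=24}
  after event 3 (t=17: INC bar by 4): {bar=4, baz=24}
  after event 4 (t=20: SET foo = 29): {bar=4, baz=24, foo=29}
  after event 5 (t=30: INC bar by 14): {bar=18, baz=24, foo=29}
  after event 6 (t=39: DEC baz by 5): {bar=18, baz=19, foo=29}

Answer: {bar=18, baz=19, foo=29}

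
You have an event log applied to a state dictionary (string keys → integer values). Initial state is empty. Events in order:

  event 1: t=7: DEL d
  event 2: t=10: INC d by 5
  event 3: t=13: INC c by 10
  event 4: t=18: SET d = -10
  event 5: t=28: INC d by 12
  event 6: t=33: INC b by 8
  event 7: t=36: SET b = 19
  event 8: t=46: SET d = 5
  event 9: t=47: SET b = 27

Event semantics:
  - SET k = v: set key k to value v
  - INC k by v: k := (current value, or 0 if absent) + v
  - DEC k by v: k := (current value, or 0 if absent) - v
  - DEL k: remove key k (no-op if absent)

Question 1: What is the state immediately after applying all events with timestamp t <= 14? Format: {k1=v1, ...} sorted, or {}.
Answer: {c=10, d=5}

Derivation:
Apply events with t <= 14 (3 events):
  after event 1 (t=7: DEL d): {}
  after event 2 (t=10: INC d by 5): {d=5}
  after event 3 (t=13: INC c by 10): {c=10, d=5}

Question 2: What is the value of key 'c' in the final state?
Answer: 10

Derivation:
Track key 'c' through all 9 events:
  event 1 (t=7: DEL d): c unchanged
  event 2 (t=10: INC d by 5): c unchanged
  event 3 (t=13: INC c by 10): c (absent) -> 10
  event 4 (t=18: SET d = -10): c unchanged
  event 5 (t=28: INC d by 12): c unchanged
  event 6 (t=33: INC b by 8): c unchanged
  event 7 (t=36: SET b = 19): c unchanged
  event 8 (t=46: SET d = 5): c unchanged
  event 9 (t=47: SET b = 27): c unchanged
Final: c = 10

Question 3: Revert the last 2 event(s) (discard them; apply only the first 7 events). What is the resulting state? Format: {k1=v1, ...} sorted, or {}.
Keep first 7 events (discard last 2):
  after event 1 (t=7: DEL d): {}
  after event 2 (t=10: INC d by 5): {d=5}
  after event 3 (t=13: INC c by 10): {c=10, d=5}
  after event 4 (t=18: SET d = -10): {c=10, d=-10}
  after event 5 (t=28: INC d by 12): {c=10, d=2}
  after event 6 (t=33: INC b by 8): {b=8, c=10, d=2}
  after event 7 (t=36: SET b = 19): {b=19, c=10, d=2}

Answer: {b=19, c=10, d=2}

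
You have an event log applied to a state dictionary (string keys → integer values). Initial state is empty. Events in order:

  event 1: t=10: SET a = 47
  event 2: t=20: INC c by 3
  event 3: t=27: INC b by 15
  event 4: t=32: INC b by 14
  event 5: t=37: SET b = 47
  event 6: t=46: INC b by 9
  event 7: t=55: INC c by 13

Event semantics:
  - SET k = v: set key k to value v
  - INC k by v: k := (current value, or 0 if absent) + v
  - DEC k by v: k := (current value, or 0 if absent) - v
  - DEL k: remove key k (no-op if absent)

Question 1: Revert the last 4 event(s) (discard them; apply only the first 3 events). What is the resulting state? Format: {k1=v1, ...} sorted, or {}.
Answer: {a=47, b=15, c=3}

Derivation:
Keep first 3 events (discard last 4):
  after event 1 (t=10: SET a = 47): {a=47}
  after event 2 (t=20: INC c by 3): {a=47, c=3}
  after event 3 (t=27: INC b by 15): {a=47, b=15, c=3}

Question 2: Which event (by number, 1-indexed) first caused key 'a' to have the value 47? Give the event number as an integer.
Looking for first event where a becomes 47:
  event 1: a (absent) -> 47  <-- first match

Answer: 1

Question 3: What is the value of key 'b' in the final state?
Answer: 56

Derivation:
Track key 'b' through all 7 events:
  event 1 (t=10: SET a = 47): b unchanged
  event 2 (t=20: INC c by 3): b unchanged
  event 3 (t=27: INC b by 15): b (absent) -> 15
  event 4 (t=32: INC b by 14): b 15 -> 29
  event 5 (t=37: SET b = 47): b 29 -> 47
  event 6 (t=46: INC b by 9): b 47 -> 56
  event 7 (t=55: INC c by 13): b unchanged
Final: b = 56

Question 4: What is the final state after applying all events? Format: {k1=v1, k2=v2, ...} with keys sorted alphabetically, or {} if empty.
  after event 1 (t=10: SET a = 47): {a=47}
  after event 2 (t=20: INC c by 3): {a=47, c=3}
  after event 3 (t=27: INC b by 15): {a=47, b=15, c=3}
  after event 4 (t=32: INC b by 14): {a=47, b=29, c=3}
  after event 5 (t=37: SET b = 47): {a=47, b=47, c=3}
  after event 6 (t=46: INC b by 9): {a=47, b=56, c=3}
  after event 7 (t=55: INC c by 13): {a=47, b=56, c=16}

Answer: {a=47, b=56, c=16}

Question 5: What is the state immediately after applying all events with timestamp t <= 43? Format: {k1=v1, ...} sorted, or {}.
Answer: {a=47, b=47, c=3}

Derivation:
Apply events with t <= 43 (5 events):
  after event 1 (t=10: SET a = 47): {a=47}
  after event 2 (t=20: INC c by 3): {a=47, c=3}
  after event 3 (t=27: INC b by 15): {a=47, b=15, c=3}
  after event 4 (t=32: INC b by 14): {a=47, b=29, c=3}
  after event 5 (t=37: SET b = 47): {a=47, b=47, c=3}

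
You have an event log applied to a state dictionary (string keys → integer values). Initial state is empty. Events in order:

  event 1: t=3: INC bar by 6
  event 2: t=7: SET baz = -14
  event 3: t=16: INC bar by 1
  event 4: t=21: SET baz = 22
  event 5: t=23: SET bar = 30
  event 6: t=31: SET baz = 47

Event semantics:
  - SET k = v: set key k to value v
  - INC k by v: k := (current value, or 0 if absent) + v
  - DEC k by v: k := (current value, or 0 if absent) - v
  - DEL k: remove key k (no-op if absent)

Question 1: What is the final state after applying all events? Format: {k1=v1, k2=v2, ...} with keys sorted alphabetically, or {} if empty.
  after event 1 (t=3: INC bar by 6): {bar=6}
  after event 2 (t=7: SET baz = -14): {bar=6, baz=-14}
  after event 3 (t=16: INC bar by 1): {bar=7, baz=-14}
  after event 4 (t=21: SET baz = 22): {bar=7, baz=22}
  after event 5 (t=23: SET bar = 30): {bar=30, baz=22}
  after event 6 (t=31: SET baz = 47): {bar=30, baz=47}

Answer: {bar=30, baz=47}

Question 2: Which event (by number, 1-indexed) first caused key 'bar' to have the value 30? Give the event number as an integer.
Answer: 5

Derivation:
Looking for first event where bar becomes 30:
  event 1: bar = 6
  event 2: bar = 6
  event 3: bar = 7
  event 4: bar = 7
  event 5: bar 7 -> 30  <-- first match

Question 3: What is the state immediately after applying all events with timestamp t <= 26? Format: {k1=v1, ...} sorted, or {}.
Answer: {bar=30, baz=22}

Derivation:
Apply events with t <= 26 (5 events):
  after event 1 (t=3: INC bar by 6): {bar=6}
  after event 2 (t=7: SET baz = -14): {bar=6, baz=-14}
  after event 3 (t=16: INC bar by 1): {bar=7, baz=-14}
  after event 4 (t=21: SET baz = 22): {bar=7, baz=22}
  after event 5 (t=23: SET bar = 30): {bar=30, baz=22}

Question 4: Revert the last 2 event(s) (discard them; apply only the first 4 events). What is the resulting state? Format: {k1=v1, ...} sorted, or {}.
Answer: {bar=7, baz=22}

Derivation:
Keep first 4 events (discard last 2):
  after event 1 (t=3: INC bar by 6): {bar=6}
  after event 2 (t=7: SET baz = -14): {bar=6, baz=-14}
  after event 3 (t=16: INC bar by 1): {bar=7, baz=-14}
  after event 4 (t=21: SET baz = 22): {bar=7, baz=22}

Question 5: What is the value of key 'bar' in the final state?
Track key 'bar' through all 6 events:
  event 1 (t=3: INC bar by 6): bar (absent) -> 6
  event 2 (t=7: SET baz = -14): bar unchanged
  event 3 (t=16: INC bar by 1): bar 6 -> 7
  event 4 (t=21: SET baz = 22): bar unchanged
  event 5 (t=23: SET bar = 30): bar 7 -> 30
  event 6 (t=31: SET baz = 47): bar unchanged
Final: bar = 30

Answer: 30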